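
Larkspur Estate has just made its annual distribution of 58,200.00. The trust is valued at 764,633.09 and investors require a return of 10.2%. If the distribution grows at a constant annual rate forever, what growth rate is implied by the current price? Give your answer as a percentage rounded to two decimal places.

P = D₀(1+g)/(r−g) ⇒ P(r−g) = D₀(1+g) ⇒ g(P+D₀) = P·r − D₀
g = (P·r − D₀)/(P + D₀) = (764,633.09×0.102 − 58,200.00) / (764,633.09 + 58,200.00) = 0.024054

2.41%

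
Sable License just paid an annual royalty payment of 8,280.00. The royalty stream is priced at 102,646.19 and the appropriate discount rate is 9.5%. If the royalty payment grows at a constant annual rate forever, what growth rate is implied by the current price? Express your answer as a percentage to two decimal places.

P = D₀(1+g)/(r−g) ⇒ P(r−g) = D₀(1+g) ⇒ g(P+D₀) = P·r − D₀
g = (P·r − D₀)/(P + D₀) = (102,646.19×0.095 − 8,280.00) / (102,646.19 + 8,280.00) = 0.013265

1.33%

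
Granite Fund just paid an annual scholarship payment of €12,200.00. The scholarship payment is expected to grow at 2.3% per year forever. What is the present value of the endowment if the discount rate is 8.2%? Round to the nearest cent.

D₁ = D₀ × (1 + g) = €12,200.00 × 1.023 = €12,480.6000
Growing perpetuity: P = D₁ / (r − g) = €12,480.6000 / (0.082 − 0.023) = €211,535.59

€211535.59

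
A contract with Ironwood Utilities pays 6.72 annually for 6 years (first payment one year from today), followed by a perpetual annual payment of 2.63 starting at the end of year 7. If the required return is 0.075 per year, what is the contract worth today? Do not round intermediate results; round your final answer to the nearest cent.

PV of 6-year annuity: 6.72 × [1 − (1+0.075)^−6] / 0.075 = 31.54265
Perpetuity value at year 6: 2.63 / 0.075 = 35.06667
PV of perpetuity: 35.06667 / (1+0.075)^6 = 22.72185
Total PV = 31.54265 + 22.72185 = 54.26450

54.26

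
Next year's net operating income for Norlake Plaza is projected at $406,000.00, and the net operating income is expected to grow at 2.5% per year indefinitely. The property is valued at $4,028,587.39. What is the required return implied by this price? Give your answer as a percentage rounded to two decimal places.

P = D₁/(r − g) ⇒ r = D₁/P + g = $406,000.0000/$4,028,587.39 + 0.025 = 0.100780 + 0.025 = 0.125780

12.58%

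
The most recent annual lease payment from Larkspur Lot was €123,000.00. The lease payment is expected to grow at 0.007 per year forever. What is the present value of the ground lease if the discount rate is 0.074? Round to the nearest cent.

€1848671.64

D₁ = D₀ × (1 + g) = €123,000.00 × 1.007 = €123,861.0000
Growing perpetuity: P = D₁ / (r − g) = €123,861.0000 / (0.074 − 0.007) = €1,848,671.64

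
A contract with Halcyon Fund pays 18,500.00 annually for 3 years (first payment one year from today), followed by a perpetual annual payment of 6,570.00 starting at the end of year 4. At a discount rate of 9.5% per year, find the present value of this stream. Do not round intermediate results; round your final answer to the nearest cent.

PV of 3-year annuity: 18,500.00 × [1 − (1+0.095)^−3] / 0.095 = 46414.77631
Perpetuity value at year 3: 6,570.00 / 0.095 = 69157.89474
PV of perpetuity: 69157.89474 / (1+0.095)^3 = 52674.37688
Total PV = 46414.77631 + 52674.37688 = 99089.15319

99089.15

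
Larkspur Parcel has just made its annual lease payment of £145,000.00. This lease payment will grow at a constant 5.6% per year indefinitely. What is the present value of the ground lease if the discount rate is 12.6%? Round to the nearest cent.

D₁ = D₀ × (1 + g) = £145,000.00 × 1.056 = £153,120.0000
Growing perpetuity: P = D₁ / (r − g) = £153,120.0000 / (0.126 − 0.056) = £2,187,428.57

£2187428.57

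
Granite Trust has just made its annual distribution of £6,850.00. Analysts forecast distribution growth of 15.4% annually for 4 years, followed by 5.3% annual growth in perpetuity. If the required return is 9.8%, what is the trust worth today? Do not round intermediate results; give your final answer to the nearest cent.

D_1 = 7904.90000
D_2 = 9122.25460
D_3 = 10527.08181
D_4 = 12148.25241
Terminal value at year 4: TV = D_4×(1+g_2)/(r−g_2) = 12792.10978/0.045 = 284269.10632
P_0 = D_1/(1+r)^1 + D_2/(1+r)^2 + D_3/(1+r)^3 + D_4/(1+r)^4 + TV/(1+r)^4
    = 7199.36248 + 7566.54308 + 7952.45056 + 8358.04002 + 195578.13647 = 226654.53260

£226654.53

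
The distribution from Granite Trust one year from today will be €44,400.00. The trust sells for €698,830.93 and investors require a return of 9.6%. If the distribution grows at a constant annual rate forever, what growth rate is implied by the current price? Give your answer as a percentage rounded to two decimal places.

3.25%

P = D₁/(r−g) ⇒ g = r − D₁/P = 0.096 − €44,400.00/€698,830.93 = 0.032465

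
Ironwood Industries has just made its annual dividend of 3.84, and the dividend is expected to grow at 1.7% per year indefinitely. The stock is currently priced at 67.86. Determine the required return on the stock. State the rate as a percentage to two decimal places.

7.45%

D₁ = 3.84 × 1.017 = 3.9053
P = D₁/(r − g) ⇒ r = D₁/P + g = 3.9053/67.86 + 0.017 = 0.057549 + 0.017 = 0.074549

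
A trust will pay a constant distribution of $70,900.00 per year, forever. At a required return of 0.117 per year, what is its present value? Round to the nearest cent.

$605982.91

Level perpetuity: PV = C / r = $70,900.00 / 0.117 = $605,982.91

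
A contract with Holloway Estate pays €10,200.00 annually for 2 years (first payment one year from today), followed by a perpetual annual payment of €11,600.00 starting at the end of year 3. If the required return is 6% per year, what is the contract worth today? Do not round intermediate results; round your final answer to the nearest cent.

PV of 2-year annuity: €10,200.00 × [1 − (1+0.06)^−2] / 0.06 = 18700.60520
Perpetuity value at year 2: €11,600.00 / 0.06 = 193333.33333
PV of perpetuity: 193333.33333 / (1+0.06)^2 = 172065.97840
Total PV = 18700.60520 + 172065.97840 = 190766.58360

€190766.58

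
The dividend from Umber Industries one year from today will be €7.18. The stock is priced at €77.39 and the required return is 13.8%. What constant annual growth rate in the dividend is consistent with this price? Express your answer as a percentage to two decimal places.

P = D₁/(r−g) ⇒ g = r − D₁/P = 0.138 − €7.18/€77.39 = 0.045223

4.52%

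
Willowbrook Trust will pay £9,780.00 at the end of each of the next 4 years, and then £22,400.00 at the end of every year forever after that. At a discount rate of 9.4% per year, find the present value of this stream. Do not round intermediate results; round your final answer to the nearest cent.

£197769.01

PV of 4-year annuity: £9,780.00 × [1 − (1+0.094)^−4] / 0.094 = 31408.26026
Perpetuity value at year 4: £22,400.00 / 0.094 = 238297.87234
PV of perpetuity: 238297.87234 / (1+0.094)^4 = 166360.75273
Total PV = 31408.26026 + 166360.75273 = 197769.01299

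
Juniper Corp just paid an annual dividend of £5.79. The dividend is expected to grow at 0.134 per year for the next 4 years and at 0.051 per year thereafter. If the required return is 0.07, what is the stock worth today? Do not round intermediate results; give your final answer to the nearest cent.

£430.90

D_1 = 6.56586
D_2 = 7.44569
D_3 = 8.44341
D_4 = 9.57482
Terminal value at year 4: TV = D_4×(1+g_2)/(r−g_2) = 10.06314/0.019 = 529.63893
P_0 = D_1/(1+r)^1 + D_2/(1+r)^2 + D_3/(1+r)^3 + D_4/(1+r)^4 + TV/(1+r)^4
    = 6.13632 + 6.50335 + 6.89234 + 7.30459 + 404.05900 = 430.89559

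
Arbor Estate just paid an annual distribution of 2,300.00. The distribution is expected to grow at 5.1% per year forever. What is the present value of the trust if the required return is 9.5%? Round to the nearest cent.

D₁ = D₀ × (1 + g) = 2,300.00 × 1.051 = 2,417.3000
Growing perpetuity: P = D₁ / (r − g) = 2,417.3000 / (0.095 − 0.051) = 54,938.64

54938.64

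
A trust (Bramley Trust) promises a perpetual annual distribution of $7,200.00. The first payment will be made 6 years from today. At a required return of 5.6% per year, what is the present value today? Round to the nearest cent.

Value at end of year 5: C / r = $7,200.00 / 0.056 = $128,571.4286
Discount to today: PV = $128,571.4286 / (1 + 0.056)^5 = $128,571.4286 / 1.313166 = $97,909.51

$97909.51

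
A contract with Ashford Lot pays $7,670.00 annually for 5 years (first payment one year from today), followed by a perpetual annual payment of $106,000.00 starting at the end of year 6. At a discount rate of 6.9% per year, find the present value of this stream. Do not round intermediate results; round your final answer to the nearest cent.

$1131977.66

PV of 5-year annuity: $7,670.00 × [1 − (1+0.069)^−5] / 0.069 = 31532.89819
Perpetuity value at year 5: $106,000.00 / 0.069 = 1536231.88406
PV of perpetuity: 1536231.88406 / (1+0.069)^5 = 1100444.76434
Total PV = 31532.89819 + 1100444.76434 = 1131977.66253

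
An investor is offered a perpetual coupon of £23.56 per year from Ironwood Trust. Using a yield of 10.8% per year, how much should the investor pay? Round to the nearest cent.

Level perpetuity: PV = C / r = £23.56 / 0.108 = £218.15

£218.15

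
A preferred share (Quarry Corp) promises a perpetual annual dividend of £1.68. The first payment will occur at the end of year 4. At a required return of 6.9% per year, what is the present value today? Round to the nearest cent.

£19.93

Value at end of year 3: C / r = £1.68 / 0.069 = £24.3478
Discount to today: PV = £24.3478 / (1 + 0.069)^3 = £24.3478 / 1.221612 = £19.93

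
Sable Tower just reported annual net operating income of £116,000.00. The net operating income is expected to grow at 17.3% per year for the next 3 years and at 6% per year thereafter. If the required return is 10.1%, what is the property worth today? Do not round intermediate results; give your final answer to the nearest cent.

£4022235.45

D_1 = 136068.00000
D_2 = 159607.76400
D_3 = 187219.90717
Terminal value at year 3: TV = D_3×(1+g_2)/(r−g_2) = 198453.10160/0.041 = 4840319.55128
P_0 = D_1/(1+r)^1 + D_2/(1+r)^2 + D_3/(1+r)^3 + TV/(1+r)^3
    = 123585.83106 + 131667.73827 + 140278.16257 + 3626703.71528 = 4022235.44719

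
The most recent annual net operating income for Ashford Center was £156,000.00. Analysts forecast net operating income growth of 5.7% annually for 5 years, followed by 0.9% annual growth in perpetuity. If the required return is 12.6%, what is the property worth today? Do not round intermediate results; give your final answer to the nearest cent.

£1628445.39

D_1 = 164892.00000
D_2 = 174290.84400
D_3 = 184225.42211
D_4 = 194726.27117
D_5 = 205825.66862
Terminal value at year 5: TV = D_5×(1+g_2)/(r−g_2) = 207678.09964/0.117 = 1775026.49267
P_0 = D_1/(1+r)^1 + D_2/(1+r)^2 + D_3/(1+r)^3 + D_4/(1+r)^4 + D_5/(1+r)^5 + TV/(1+r)^5
    = 146440.49734 + 137466.79013 + 129042.98150 + 121135.37428 + 113712.33625 + 980647.41261 = 1628445.39210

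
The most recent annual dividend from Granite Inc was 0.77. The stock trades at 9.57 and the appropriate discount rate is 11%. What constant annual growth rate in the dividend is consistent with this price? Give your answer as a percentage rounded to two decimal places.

P = D₀(1+g)/(r−g) ⇒ P(r−g) = D₀(1+g) ⇒ g(P+D₀) = P·r − D₀
g = (P·r − D₀)/(P + D₀) = (9.57×0.11 − 0.77) / (9.57 + 0.77) = 0.027340

2.73%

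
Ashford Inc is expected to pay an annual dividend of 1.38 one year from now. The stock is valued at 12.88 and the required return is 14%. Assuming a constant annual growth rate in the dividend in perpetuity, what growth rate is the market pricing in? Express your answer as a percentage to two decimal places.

P = D₁/(r−g) ⇒ g = r − D₁/P = 0.14 − 1.38/12.88 = 0.032857

3.29%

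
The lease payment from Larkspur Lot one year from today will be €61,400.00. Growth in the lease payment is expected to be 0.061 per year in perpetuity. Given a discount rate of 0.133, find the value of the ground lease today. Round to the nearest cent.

Growing perpetuity: P = D₁ / (r − g) = €61,400.0000 / (0.133 − 0.061) = €852,777.78

€852777.78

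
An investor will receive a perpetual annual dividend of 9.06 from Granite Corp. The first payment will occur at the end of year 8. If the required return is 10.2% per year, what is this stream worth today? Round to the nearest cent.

Value at end of year 7: C / r = 9.06 / 0.102 = 88.8235
Discount to today: PV = 88.8235 / (1 + 0.102)^7 = 88.8235 / 1.973655 = 45.00

45.00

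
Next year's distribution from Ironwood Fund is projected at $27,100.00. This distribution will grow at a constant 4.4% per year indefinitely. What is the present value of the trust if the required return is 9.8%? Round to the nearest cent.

$501851.85

Growing perpetuity: P = D₁ / (r − g) = $27,100.0000 / (0.098 − 0.044) = $501,851.85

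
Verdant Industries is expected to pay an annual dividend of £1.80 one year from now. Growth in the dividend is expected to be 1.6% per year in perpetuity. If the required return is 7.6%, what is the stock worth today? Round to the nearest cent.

£30.00

Growing perpetuity: P = D₁ / (r − g) = £1.8000 / (0.076 − 0.016) = £30.00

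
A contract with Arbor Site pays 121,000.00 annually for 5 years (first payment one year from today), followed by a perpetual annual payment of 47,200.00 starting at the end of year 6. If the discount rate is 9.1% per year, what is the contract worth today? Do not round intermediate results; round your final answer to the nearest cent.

PV of 5-year annuity: 121,000.00 × [1 − (1+0.091)^−5] / 0.091 = 469429.15654
Perpetuity value at year 5: 47,200.00 / 0.091 = 518681.31868
PV of perpetuity: 518681.31868 / (1+0.091)^5 = 335565.15183
Total PV = 469429.15654 + 335565.15183 = 804994.30837

804994.31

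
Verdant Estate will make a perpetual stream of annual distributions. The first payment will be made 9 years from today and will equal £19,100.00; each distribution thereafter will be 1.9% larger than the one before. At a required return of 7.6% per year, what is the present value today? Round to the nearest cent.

Value at end of year 8: C₁ / (r − g) = £19,100.00 / (0.076 − 0.019) = £335,087.7193
Discount to today: PV = £335,087.7193 / (1 + 0.076)^8 = £335,087.7193 / 1.796794 = £186,492.06

£186492.06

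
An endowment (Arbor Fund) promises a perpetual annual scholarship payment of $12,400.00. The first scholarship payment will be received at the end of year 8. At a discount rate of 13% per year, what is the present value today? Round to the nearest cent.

Value at end of year 7: C / r = $12,400.00 / 0.13 = $95,384.6154
Discount to today: PV = $95,384.6154 / (1 + 0.13)^7 = $95,384.6154 / 2.352605 = $40,544.25

$40544.25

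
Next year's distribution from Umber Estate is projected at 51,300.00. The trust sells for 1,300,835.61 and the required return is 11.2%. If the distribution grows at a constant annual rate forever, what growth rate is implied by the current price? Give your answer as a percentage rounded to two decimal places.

P = D₁/(r−g) ⇒ g = r − D₁/P = 0.112 − 51,300.00/1,300,835.61 = 0.072564

7.26%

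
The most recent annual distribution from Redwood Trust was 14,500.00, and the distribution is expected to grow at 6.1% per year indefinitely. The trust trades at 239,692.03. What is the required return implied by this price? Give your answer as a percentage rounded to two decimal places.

D₁ = 14,500.00 × 1.061 = 15,384.5000
P = D₁/(r − g) ⇒ r = D₁/P + g = 15,384.5000/239,692.03 + 0.061 = 0.064184 + 0.061 = 0.125184

12.52%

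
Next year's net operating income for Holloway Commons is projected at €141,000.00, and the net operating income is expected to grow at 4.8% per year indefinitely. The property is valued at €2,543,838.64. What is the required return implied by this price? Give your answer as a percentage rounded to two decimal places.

P = D₁/(r − g) ⇒ r = D₁/P + g = €141,000.0000/€2,543,838.64 + 0.048 = 0.055428 + 0.048 = 0.103428

10.34%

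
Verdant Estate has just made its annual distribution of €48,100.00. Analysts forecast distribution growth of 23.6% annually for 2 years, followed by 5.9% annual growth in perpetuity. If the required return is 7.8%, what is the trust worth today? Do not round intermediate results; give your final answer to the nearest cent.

€3642796.50

D_1 = 59451.60000
D_2 = 73482.17760
Terminal value at year 2: TV = D_2×(1+g_2)/(r−g_2) = 77817.62608/0.019 = 4095664.53044
P_0 = D_1/(1+r)^1 + D_2/(1+r)^2 + TV/(1+r)^2
    = 55149.90724 + 63233.10329 + 3524413.49373 = 3642796.50425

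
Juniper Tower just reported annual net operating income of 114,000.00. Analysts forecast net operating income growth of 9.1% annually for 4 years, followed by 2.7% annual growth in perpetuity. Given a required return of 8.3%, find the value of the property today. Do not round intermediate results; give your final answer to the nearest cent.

2617624.35

D_1 = 124374.00000
D_2 = 135692.03400
D_3 = 148040.00909
D_4 = 161511.64992
Terminal value at year 4: TV = D_4×(1+g_2)/(r−g_2) = 165872.46447/0.056 = 2962008.29410
P_0 = D_1/(1+r)^1 + D_2/(1+r)^2 + D_3/(1+r)^3 + D_4/(1+r)^4 + TV/(1+r)^4
    = 114842.10526 + 115690.43106 + 116545.02335 + 117405.92842 + 2153140.86582 = 2617624.35392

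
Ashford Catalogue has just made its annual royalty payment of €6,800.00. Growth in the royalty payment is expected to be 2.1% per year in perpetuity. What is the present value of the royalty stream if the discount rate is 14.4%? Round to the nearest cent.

D₁ = D₀ × (1 + g) = €6,800.00 × 1.021 = €6,942.8000
Growing perpetuity: P = D₁ / (r − g) = €6,942.8000 / (0.144 − 0.021) = €56,445.53

€56445.53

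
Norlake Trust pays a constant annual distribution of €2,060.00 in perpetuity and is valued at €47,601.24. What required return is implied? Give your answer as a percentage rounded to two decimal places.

4.33%

P = C/r ⇒ r = C/P = €2,060.00/€47,601.24 = 0.043276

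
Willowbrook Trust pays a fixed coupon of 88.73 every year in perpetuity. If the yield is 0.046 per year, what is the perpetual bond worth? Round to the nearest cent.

1928.91

Level perpetuity: PV = C / r = 88.73 / 0.046 = 1,928.91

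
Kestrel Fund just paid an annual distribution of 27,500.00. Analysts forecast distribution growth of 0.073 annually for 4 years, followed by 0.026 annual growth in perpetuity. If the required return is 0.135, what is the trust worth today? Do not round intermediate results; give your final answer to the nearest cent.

D_1 = 29507.50000
D_2 = 31661.54750
D_3 = 33972.84047
D_4 = 36452.85782
Terminal value at year 4: TV = D_4×(1+g_2)/(r−g_2) = 37400.63212/0.109 = 343125.06537
P_0 = D_1/(1+r)^1 + D_2/(1+r)^2 + D_3/(1+r)^3 + D_4/(1+r)^4 + TV/(1+r)^4
    = 25997.79736 + 24577.65336 + 23235.08551 + 21965.85617 + 206761.17827 = 302537.57067

302537.57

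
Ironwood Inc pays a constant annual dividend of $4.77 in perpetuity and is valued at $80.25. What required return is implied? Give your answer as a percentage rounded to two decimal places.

5.94%

P = C/r ⇒ r = C/P = $4.77/$80.25 = 0.059439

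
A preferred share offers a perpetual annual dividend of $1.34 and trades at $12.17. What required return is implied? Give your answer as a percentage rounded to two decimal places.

P = C/r ⇒ r = C/P = $1.34/$12.17 = 0.110107

11.01%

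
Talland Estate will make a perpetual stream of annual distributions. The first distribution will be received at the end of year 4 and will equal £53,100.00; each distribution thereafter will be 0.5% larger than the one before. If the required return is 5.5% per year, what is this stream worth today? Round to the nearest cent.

£904413.71

Value at end of year 3: C₁ / (r − g) = £53,100.00 / (0.055 − 0.005) = £1,062,000.0000
Discount to today: PV = £1,062,000.0000 / (1 + 0.055)^3 = £1,062,000.0000 / 1.174241 = £904,413.71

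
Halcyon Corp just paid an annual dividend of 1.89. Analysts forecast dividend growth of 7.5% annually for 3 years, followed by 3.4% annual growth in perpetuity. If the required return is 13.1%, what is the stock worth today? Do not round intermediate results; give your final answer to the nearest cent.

22.43

D_1 = 2.03175
D_2 = 2.18413
D_3 = 2.34794
Terminal value at year 3: TV = D_3×(1+g_2)/(r−g_2) = 2.42777/0.097 = 25.02857
P_0 = D_1/(1+r)^1 + D_2/(1+r)^2 + D_3/(1+r)^3 + TV/(1+r)^3
    = 1.79642 + 1.70747 + 1.62293 + 17.30008 = 22.42690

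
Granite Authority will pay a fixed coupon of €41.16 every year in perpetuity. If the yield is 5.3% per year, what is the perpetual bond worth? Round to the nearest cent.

€776.60

Level perpetuity: PV = C / r = €41.16 / 0.053 = €776.60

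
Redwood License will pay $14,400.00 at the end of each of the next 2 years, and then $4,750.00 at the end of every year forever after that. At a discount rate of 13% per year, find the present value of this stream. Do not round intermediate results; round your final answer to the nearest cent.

PV of 2-year annuity: $14,400.00 × [1 − (1+0.13)^−2] / 0.13 = 24020.67507
Perpetuity value at year 2: $4,750.00 / 0.13 = 36538.46154
PV of perpetuity: 36538.46154 / (1+0.13)^2 = 28614.97497
Total PV = 24020.67507 + 28614.97497 = 52635.65004

$52635.65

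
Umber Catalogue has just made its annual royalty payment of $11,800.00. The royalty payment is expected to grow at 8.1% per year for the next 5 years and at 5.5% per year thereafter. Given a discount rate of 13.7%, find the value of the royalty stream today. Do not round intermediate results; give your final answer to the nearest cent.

$168770.18

D_1 = 12755.80000
D_2 = 13789.01980
D_3 = 14905.93040
D_4 = 16113.31077
D_5 = 17418.48894
Terminal value at year 5: TV = D_5×(1+g_2)/(r−g_2) = 18376.50583/0.082 = 224103.72964
P_0 = D_1/(1+r)^1 + D_2/(1+r)^2 + D_3/(1+r)^3 + D_4/(1+r)^4 + D_5/(1+r)^5 + TV/(1+r)^5
    = 11218.82146 + 10666.26737 + 10140.92790 + 9641.46268 + 9166.59732 + 117936.09967 = 168770.17640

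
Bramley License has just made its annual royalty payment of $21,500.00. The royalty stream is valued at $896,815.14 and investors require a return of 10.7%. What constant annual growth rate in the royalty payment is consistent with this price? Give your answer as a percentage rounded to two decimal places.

P = D₀(1+g)/(r−g) ⇒ P(r−g) = D₀(1+g) ⇒ g(P+D₀) = P·r − D₀
g = (P·r − D₀)/(P + D₀) = ($896,815.14×0.107 − $21,500.00) / ($896,815.14 + $21,500.00) = 0.081082

8.11%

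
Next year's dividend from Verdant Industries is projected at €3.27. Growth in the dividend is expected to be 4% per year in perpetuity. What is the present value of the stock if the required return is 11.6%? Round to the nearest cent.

€43.03

Growing perpetuity: P = D₁ / (r − g) = €3.2700 / (0.116 − 0.04) = €43.03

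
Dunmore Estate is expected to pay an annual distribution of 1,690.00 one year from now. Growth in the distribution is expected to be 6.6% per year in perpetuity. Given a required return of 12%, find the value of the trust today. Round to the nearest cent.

31296.30

Growing perpetuity: P = D₁ / (r − g) = 1,690.0000 / (0.12 − 0.066) = 31,296.30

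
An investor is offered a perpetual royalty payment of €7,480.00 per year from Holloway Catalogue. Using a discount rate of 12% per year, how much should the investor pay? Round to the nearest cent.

€62333.33

Level perpetuity: PV = C / r = €7,480.00 / 0.12 = €62,333.33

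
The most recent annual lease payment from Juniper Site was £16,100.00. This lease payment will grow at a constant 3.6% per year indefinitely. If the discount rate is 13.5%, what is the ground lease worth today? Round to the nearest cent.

£168480.81

D₁ = D₀ × (1 + g) = £16,100.00 × 1.036 = £16,679.6000
Growing perpetuity: P = D₁ / (r − g) = £16,679.6000 / (0.135 − 0.036) = £168,480.81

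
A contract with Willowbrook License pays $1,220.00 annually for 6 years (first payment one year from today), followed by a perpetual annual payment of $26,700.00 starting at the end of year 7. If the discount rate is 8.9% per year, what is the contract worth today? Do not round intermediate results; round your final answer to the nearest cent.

PV of 6-year annuity: $1,220.00 × [1 − (1+0.089)^−6] / 0.089 = 5489.17619
Perpetuity value at year 6: $26,700.00 / 0.089 = 300000.00000
PV of perpetuity: 300000.00000 / (1+0.089)^6 = 179868.02921
Total PV = 5489.17619 + 179868.02921 = 185357.20541

$185357.21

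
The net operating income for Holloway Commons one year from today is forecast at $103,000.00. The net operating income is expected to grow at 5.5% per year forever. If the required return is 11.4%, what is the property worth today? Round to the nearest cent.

Growing perpetuity: P = D₁ / (r − g) = $103,000.0000 / (0.114 − 0.055) = $1,745,762.71

$1745762.71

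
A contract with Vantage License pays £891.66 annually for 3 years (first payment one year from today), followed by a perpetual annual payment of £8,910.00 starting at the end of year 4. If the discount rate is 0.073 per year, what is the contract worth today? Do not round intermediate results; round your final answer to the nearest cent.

PV of 3-year annuity: £891.66 × [1 − (1+0.073)^−3] / 0.073 = 2327.23086
Perpetuity value at year 3: £8,910.00 / 0.073 = 122054.79452
PV of perpetuity: 122054.79452 / (1+0.073)^3 = 98799.71186
Total PV = 2327.23086 + 98799.71186 = 101126.94273

£101126.94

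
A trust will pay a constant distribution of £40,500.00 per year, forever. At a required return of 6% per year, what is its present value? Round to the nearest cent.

£675000.00

Level perpetuity: PV = C / r = £40,500.00 / 0.06 = £675,000.00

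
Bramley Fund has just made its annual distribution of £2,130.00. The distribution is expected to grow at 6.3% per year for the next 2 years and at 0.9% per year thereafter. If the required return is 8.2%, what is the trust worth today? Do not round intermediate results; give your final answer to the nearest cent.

£32564.25

D_1 = 2264.19000
D_2 = 2406.83397
Terminal value at year 2: TV = D_2×(1+g_2)/(r−g_2) = 2428.49548/0.073 = 33267.06131
P_0 = D_1/(1+r)^1 + D_2/(1+r)^2 + TV/(1+r)^2
    = 2092.59704 + 2055.85088 + 28415.80194 = 32564.24987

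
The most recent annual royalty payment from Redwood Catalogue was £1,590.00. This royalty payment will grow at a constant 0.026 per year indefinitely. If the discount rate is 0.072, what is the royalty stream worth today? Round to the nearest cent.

D₁ = D₀ × (1 + g) = £1,590.00 × 1.026 = £1,631.3400
Growing perpetuity: P = D₁ / (r − g) = £1,631.3400 / (0.072 − 0.026) = £35,463.91

£35463.91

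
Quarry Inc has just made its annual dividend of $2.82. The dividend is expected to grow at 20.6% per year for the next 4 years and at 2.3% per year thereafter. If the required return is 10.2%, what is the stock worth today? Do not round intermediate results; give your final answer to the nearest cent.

D_1 = 3.40092
D_2 = 4.10151
D_3 = 4.94642
D_4 = 5.96538
Terminal value at year 4: TV = D_4×(1+g_2)/(r−g_2) = 6.10259/0.079 = 77.24794
P_0 = D_1/(1+r)^1 + D_2/(1+r)^2 + D_3/(1+r)^3 + D_4/(1+r)^4 + TV/(1+r)^4
    = 3.08613 + 3.37738 + 3.69612 + 4.04494 + 52.37940 = 66.58398

$66.58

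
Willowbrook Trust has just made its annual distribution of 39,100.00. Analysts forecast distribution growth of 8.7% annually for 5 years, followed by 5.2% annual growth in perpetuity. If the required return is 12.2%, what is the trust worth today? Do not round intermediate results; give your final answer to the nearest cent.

D_1 = 42501.70000
D_2 = 46199.34790
D_3 = 50218.69117
D_4 = 54587.71730
D_5 = 59336.84870
Terminal value at year 5: TV = D_5×(1+g_2)/(r−g_2) = 62422.36484/0.07 = 891748.06909
P_0 = D_1/(1+r)^1 + D_2/(1+r)^2 + D_3/(1+r)^3 + D_4/(1+r)^4 + D_5/(1+r)^5 + TV/(1+r)^5
    = 37880.30303 + 36698.65365 + 35553.86499 + 34444.78720 + 33370.30632 + 501508.03210 = 679455.94729

679455.95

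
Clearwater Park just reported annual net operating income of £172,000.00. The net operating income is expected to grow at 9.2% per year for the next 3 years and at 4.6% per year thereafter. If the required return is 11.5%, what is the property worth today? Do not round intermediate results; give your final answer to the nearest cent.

£2944373.12

D_1 = 187824.00000
D_2 = 205103.80800
D_3 = 223973.35834
Terminal value at year 3: TV = D_3×(1+g_2)/(r−g_2) = 234276.13282/0.069 = 3395306.27275
P_0 = D_1/(1+r)^1 + D_2/(1+r)^2 + D_3/(1+r)^3 + TV/(1+r)^3
    = 168452.01794 + 164977.22295 + 161574.10534 + 2449369.77088 = 2944373.11711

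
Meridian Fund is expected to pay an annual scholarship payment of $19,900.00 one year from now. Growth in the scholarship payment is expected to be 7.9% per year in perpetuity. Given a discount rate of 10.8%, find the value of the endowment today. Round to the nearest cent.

$686206.90

Growing perpetuity: P = D₁ / (r − g) = $19,900.0000 / (0.108 − 0.079) = $686,206.90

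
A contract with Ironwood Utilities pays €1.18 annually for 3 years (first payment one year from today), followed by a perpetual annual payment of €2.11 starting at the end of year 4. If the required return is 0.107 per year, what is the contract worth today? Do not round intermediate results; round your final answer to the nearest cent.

€17.44

PV of 3-year annuity: €1.18 × [1 − (1+0.107)^−3] / 0.107 = 2.89870
Perpetuity value at year 3: €2.11 / 0.107 = 19.71963
PV of perpetuity: 19.71963 / (1+0.107)^3 = 14.53636
Total PV = 2.89870 + 14.53636 = 17.43506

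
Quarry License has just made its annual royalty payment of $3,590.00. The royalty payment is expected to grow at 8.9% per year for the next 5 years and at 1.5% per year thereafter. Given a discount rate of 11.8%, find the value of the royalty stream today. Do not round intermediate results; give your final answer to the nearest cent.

$47621.40

D_1 = 3909.51000
D_2 = 4257.45639
D_3 = 4636.37001
D_4 = 5049.00694
D_5 = 5498.36856
Terminal value at year 5: TV = D_5×(1+g_2)/(r−g_2) = 5580.84409/0.103 = 54182.95229
P_0 = D_1/(1+r)^1 + D_2/(1+r)^2 + D_3/(1+r)^3 + D_4/(1+r)^4 + D_5/(1+r)^5 + TV/(1+r)^5
    = 3496.87835 + 3406.17221 + 3317.81890 + 3231.75741 + 3147.92828 + 31020.84667 = 47621.40183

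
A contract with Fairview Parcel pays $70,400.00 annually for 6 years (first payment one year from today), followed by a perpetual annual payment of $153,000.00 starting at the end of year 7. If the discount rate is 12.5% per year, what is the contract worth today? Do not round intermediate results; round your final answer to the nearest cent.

$889152.94

PV of 6-year annuity: $70,400.00 × [1 − (1+0.125)^−6] / 0.125 = 285390.23222
Perpetuity value at year 6: $153,000.00 / 0.125 = 1224000.00000
PV of perpetuity: 1224000.00000 / (1+0.125)^6 = 603762.70555
Total PV = 285390.23222 + 603762.70555 = 889152.93777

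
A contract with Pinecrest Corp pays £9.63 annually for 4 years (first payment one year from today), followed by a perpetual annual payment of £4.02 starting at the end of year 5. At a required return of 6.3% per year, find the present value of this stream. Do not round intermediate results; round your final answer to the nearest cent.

£83.12

PV of 4-year annuity: £9.63 × [1 − (1+0.063)^−4] / 0.063 = 33.14101
Perpetuity value at year 4: £4.02 / 0.063 = 63.80952
PV of perpetuity: 63.80952 / (1+0.063)^4 = 49.97496
Total PV = 33.14101 + 49.97496 = 83.11597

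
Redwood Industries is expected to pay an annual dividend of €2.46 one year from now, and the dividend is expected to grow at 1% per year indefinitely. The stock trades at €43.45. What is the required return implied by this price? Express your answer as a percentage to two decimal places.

P = D₁/(r − g) ⇒ r = D₁/P + g = €2.4600/€43.45 + 0.01 = 0.056617 + 0.01 = 0.066617

6.66%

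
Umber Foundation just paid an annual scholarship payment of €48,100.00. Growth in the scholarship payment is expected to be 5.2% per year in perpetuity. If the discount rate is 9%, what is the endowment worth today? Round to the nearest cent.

€1331610.53

D₁ = D₀ × (1 + g) = €48,100.00 × 1.052 = €50,601.2000
Growing perpetuity: P = D₁ / (r − g) = €50,601.2000 / (0.09 − 0.052) = €1,331,610.53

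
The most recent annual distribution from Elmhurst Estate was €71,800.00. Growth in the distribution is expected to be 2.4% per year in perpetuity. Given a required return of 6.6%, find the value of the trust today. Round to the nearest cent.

D₁ = D₀ × (1 + g) = €71,800.00 × 1.024 = €73,523.2000
Growing perpetuity: P = D₁ / (r − g) = €73,523.2000 / (0.066 − 0.024) = €1,750,552.38

€1750552.38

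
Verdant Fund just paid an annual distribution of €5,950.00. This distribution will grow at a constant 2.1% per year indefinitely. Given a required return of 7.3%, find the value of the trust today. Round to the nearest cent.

€116825.96

D₁ = D₀ × (1 + g) = €5,950.00 × 1.021 = €6,074.9500
Growing perpetuity: P = D₁ / (r − g) = €6,074.9500 / (0.073 − 0.021) = €116,825.96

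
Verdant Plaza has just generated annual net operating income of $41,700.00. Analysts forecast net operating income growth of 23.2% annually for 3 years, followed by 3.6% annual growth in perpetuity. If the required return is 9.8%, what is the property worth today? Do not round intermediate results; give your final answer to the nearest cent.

D_1 = 51374.40000
D_2 = 63293.26080
D_3 = 77977.29731
Terminal value at year 3: TV = D_3×(1+g_2)/(r−g_2) = 80784.48001/0.062 = 1302975.48401
P_0 = D_1/(1+r)^1 + D_2/(1+r)^2 + D_3/(1+r)^3 + TV/(1+r)^3
    = 46789.07104 + 52499.21268 + 58906.22042 + 984303.94116 = 1142498.44529

$1142498.45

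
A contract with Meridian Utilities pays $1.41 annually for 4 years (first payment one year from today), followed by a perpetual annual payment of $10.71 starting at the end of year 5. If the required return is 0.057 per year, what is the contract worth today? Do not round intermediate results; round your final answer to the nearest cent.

PV of 4-year annuity: $1.41 × [1 − (1+0.057)^−4] / 0.057 = 4.91955
Perpetuity value at year 4: $10.71 / 0.057 = 187.89474
PV of perpetuity: 187.89474 / (1+0.057)^4 = 150.52709
Total PV = 4.91955 + 150.52709 = 155.44664

$155.45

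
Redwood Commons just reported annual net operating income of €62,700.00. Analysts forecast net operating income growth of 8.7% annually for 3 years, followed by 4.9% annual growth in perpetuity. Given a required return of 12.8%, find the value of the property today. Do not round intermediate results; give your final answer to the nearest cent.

€919790.42

D_1 = 68154.90000
D_2 = 74084.37630
D_3 = 80529.71704
Terminal value at year 3: TV = D_3×(1+g_2)/(r−g_2) = 84475.67317/0.079 = 1069312.31865
P_0 = D_1/(1+r)^1 + D_2/(1+r)^2 + D_3/(1+r)^3 + TV/(1+r)^3
    = 60421.01064 + 58224.85688 + 56108.52786 + 745036.02190 = 919790.41729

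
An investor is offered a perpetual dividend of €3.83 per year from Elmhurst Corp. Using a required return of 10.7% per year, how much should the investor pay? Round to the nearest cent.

€35.79

Level perpetuity: PV = C / r = €3.83 / 0.107 = €35.79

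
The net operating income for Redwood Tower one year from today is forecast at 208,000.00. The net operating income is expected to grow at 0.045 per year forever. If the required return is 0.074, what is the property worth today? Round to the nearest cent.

7172413.79

Growing perpetuity: P = D₁ / (r − g) = 208,000.0000 / (0.074 − 0.045) = 7,172,413.79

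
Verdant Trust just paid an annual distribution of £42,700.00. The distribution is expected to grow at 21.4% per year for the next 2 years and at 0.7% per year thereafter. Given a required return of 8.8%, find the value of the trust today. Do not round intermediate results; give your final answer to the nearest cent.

£761732.38

D_1 = 51837.80000
D_2 = 62931.08920
Terminal value at year 2: TV = D_2×(1+g_2)/(r−g_2) = 63371.60682/0.081 = 782365.51635
P_0 = D_1/(1+r)^1 + D_2/(1+r)^2 + TV/(1+r)^2
    = 47645.03676 + 53162.75242 + 660924.58872 = 761732.37790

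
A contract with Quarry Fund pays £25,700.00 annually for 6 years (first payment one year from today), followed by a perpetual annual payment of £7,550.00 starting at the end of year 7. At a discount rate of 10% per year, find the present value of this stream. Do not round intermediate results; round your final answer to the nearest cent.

£154547.98

PV of 6-year annuity: £25,700.00 × [1 − (1+0.1)^−6] / 0.1 = 111930.19998
Perpetuity value at year 6: £7,550.00 / 0.1 = 75500.00000
PV of perpetuity: 75500.00000 / (1+0.1)^6 = 42617.78172
Total PV = 111930.19998 + 42617.78172 = 154547.98170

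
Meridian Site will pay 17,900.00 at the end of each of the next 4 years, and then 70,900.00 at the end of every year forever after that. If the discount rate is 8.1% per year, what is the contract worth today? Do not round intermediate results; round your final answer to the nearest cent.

700155.95

PV of 4-year annuity: 17,900.00 × [1 − (1+0.081)^−4] / 0.081 = 59155.34321
Perpetuity value at year 4: 70,900.00 / 0.081 = 875308.64198
PV of perpetuity: 875308.64198 / (1+0.081)^4 = 641000.60658
Total PV = 59155.34321 + 641000.60658 = 700155.94979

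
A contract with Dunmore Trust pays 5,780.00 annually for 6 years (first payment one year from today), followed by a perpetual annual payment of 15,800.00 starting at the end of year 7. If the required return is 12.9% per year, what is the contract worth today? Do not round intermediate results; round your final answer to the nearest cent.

82313.38

PV of 6-year annuity: 5,780.00 × [1 − (1+0.129)^−6] / 0.129 = 23170.32591
Perpetuity value at year 6: 15,800.00 / 0.129 = 122480.62016
PV of perpetuity: 122480.62016 / (1+0.129)^6 = 59143.05107
Total PV = 23170.32591 + 59143.05107 = 82313.37697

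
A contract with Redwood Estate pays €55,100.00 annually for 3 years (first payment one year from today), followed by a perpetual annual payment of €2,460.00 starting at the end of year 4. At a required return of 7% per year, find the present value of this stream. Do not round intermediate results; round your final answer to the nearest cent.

€173286.85

PV of 3-year annuity: €55,100.00 × [1 − (1+0.07)^−3] / 0.07 = 144599.81405
Perpetuity value at year 3: €2,460.00 / 0.07 = 35142.85714
PV of perpetuity: 35142.85714 / (1+0.07)^3 = 28687.03967
Total PV = 144599.81405 + 28687.03967 = 173286.85372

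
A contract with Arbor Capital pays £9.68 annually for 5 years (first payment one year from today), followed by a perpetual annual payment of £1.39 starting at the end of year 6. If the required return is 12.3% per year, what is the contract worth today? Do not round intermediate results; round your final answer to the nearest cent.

£40.96

PV of 5-year annuity: £9.68 × [1 − (1+0.123)^−5] / 0.123 = 34.63645
Perpetuity value at year 5: £1.39 / 0.123 = 11.30081
PV of perpetuity: 11.30081 / (1+0.123)^5 = 6.32719
Total PV = 34.63645 + 6.32719 = 40.96364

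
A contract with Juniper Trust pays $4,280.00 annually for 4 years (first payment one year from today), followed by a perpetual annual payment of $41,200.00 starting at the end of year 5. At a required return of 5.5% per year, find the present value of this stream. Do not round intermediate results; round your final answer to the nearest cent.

PV of 4-year annuity: $4,280.00 × [1 − (1+0.055)^−4] / 0.055 = 15002.04252
Perpetuity value at year 4: $41,200.00 / 0.055 = 749090.90909
PV of perpetuity: 749090.90909 / (1+0.055)^4 = 604678.72407
Total PV = 15002.04252 + 604678.72407 = 619680.76659

$619680.77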